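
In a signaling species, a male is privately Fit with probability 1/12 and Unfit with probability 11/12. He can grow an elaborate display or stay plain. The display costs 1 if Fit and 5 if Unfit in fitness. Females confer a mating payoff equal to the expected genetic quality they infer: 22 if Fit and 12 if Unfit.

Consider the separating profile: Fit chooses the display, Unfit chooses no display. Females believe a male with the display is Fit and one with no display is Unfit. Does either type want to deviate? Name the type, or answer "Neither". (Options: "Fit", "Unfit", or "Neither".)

Unfit

The display pays 22; no display pays 12.
Fit: assigned the display, nets 22 − 1 = 21; deviating to no display nets 12.
Unfit: assigned no display, nets 12; deviating to the display nets 22 − 5 = 17.
The Unfit type gains 5 by deviating.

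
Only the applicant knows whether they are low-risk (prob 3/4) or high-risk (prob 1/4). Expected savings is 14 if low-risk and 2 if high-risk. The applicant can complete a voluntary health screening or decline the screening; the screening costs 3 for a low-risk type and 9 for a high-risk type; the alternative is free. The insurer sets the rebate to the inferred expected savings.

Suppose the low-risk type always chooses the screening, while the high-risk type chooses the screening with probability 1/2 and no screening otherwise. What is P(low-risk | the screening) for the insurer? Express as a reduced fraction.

P(the screening) = (3/4)·1 + (1/4)·(1/2) = 7/8.
By Bayes' rule, P(low-risk | the screening) = (3/4) / (7/8) = 6/7.

6/7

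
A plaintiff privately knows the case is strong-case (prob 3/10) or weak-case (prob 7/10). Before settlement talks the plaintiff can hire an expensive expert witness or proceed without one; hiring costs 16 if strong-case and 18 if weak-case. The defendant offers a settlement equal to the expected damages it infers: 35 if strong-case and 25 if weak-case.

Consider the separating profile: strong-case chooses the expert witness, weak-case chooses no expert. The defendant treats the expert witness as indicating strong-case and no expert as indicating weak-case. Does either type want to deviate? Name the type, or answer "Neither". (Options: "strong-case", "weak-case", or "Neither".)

The expert witness pays 35; no expert pays 25.
strong-case: assigned the expert witness, nets 35 − 16 = 19; deviating to no expert nets 25.
weak-case: assigned no expert, nets 25; deviating to the expert witness nets 35 − 18 = 17.
The strong-case type gains 6 by deviating.

strong-case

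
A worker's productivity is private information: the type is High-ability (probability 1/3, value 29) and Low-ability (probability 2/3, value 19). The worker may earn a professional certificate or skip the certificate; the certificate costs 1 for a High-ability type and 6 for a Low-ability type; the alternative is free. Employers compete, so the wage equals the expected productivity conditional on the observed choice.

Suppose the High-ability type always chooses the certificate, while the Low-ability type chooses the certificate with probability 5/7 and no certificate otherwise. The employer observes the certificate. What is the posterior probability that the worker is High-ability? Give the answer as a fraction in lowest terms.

7/17

P(the certificate) = (1/3)·1 + (2/3)·(5/7) = 17/21.
By Bayes' rule, P(High-ability | the certificate) = (1/3) / (17/21) = 7/17.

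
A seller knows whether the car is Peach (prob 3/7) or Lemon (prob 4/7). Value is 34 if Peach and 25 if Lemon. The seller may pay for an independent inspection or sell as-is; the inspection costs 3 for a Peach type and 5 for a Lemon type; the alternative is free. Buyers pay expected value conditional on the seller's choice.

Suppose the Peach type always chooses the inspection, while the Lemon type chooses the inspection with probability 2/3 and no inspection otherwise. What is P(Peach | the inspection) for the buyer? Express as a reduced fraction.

P(the inspection) = (3/7)·1 + (4/7)·(2/3) = 17/21.
By Bayes' rule, P(Peach | the inspection) = (3/7) / (17/21) = 9/17.

9/17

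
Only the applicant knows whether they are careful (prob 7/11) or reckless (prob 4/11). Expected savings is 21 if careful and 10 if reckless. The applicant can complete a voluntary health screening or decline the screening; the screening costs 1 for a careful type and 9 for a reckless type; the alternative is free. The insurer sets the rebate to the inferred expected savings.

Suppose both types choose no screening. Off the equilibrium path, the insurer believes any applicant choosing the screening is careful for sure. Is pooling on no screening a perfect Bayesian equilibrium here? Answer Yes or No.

On path, the insurer holds the prior and pays 7/11·21 + 4/11·10 = 17. Off path (the screening), believing careful, it pays 21.
careful: no screening nets 17; the screening nets 21 − 1 = 20. careful would deviate.
reckless: no screening nets 17; the screening nets 21 − 9 = 12. reckless stays.
A type deviates, so pooling fails.

No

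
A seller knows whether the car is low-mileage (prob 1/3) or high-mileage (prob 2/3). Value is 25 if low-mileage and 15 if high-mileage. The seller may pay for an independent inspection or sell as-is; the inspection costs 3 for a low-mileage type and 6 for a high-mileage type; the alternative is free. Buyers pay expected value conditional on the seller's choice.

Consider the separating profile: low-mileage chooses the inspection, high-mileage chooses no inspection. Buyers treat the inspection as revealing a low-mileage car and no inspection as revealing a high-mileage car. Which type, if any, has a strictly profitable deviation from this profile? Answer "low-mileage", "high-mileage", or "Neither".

high-mileage

The inspection pays 25; no inspection pays 15.
low-mileage: assigned the inspection, nets 25 − 3 = 22; deviating to no inspection nets 15.
high-mileage: assigned no inspection, nets 15; deviating to the inspection nets 25 − 6 = 19.
The high-mileage type gains 4 by deviating.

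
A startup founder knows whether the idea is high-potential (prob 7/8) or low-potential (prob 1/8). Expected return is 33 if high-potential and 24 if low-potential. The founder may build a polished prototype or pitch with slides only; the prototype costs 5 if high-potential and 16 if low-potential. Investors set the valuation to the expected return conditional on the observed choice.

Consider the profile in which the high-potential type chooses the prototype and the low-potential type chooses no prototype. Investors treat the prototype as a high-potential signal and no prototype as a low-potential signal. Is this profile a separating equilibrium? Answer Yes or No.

Yes

Under these beliefs, the prototype earns valuation 33 and no prototype earns valuation 24.
high-potential: the prototype nets 33 − 5 = 28; no prototype nets 24. high-potential prefers the prototype.
low-potential: the prototype nets 33 − 16 = 17; no prototype nets 24. low-potential prefers no prototype.
Neither type deviates, so the separating profile is an equilibrium.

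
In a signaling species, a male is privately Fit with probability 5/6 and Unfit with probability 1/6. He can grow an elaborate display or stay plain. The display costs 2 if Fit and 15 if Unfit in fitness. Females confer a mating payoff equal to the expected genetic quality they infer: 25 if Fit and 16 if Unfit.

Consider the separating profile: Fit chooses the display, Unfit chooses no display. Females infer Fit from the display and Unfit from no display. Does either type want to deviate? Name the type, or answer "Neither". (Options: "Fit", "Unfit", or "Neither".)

Neither

The display pays 25; no display pays 16.
Fit: assigned the display, nets 25 − 2 = 23; deviating to no display nets 16.
Unfit: assigned no display, nets 16; deviating to the display nets 25 − 15 = 10.
Both types strictly prefer their assigned action; no profitable deviation.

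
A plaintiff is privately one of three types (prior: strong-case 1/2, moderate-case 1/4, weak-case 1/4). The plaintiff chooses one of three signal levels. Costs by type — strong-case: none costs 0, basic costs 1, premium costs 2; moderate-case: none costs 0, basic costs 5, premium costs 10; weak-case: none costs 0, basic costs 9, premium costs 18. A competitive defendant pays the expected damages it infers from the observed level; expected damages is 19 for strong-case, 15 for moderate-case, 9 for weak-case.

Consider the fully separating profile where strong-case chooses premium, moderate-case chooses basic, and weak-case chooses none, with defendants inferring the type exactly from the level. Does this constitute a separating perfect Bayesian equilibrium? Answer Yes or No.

Separating settlements: premium → 19, basic → 15, none → 9.
strong-case (assigned premium): none: 9 − 0 = 9; basic: 15 − 1 = 14; premium: 19 − 2 = 17. strong-case stays.
moderate-case (assigned basic): none: 9 − 0 = 9; basic: 15 − 5 = 10; premium: 19 − 10 = 9. moderate-case stays.
weak-case (assigned none): none: 9 − 0 = 9; basic: 15 − 9 = 6; premium: 19 − 18 = 1. weak-case stays.
Every type prefers its assigned level; separation holds.

Yes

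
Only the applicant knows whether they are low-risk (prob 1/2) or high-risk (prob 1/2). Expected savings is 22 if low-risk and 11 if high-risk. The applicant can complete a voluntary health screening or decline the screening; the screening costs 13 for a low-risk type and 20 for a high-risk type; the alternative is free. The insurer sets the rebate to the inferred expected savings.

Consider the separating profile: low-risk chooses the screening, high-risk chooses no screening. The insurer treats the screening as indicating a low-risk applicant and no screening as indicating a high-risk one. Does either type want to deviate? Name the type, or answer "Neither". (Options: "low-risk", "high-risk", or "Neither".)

The screening pays 22; no screening pays 11.
low-risk: assigned the screening, nets 22 − 13 = 9; deviating to no screening nets 11.
high-risk: assigned no screening, nets 11; deviating to the screening nets 22 − 20 = 2.
The low-risk type gains 2 by deviating.

low-risk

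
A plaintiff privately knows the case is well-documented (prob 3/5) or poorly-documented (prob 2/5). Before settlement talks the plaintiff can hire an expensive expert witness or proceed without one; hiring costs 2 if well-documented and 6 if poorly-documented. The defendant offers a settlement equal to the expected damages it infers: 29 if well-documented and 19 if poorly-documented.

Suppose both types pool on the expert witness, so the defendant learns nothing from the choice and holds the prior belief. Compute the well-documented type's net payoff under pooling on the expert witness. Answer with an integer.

23

Pooled settlement = 3/5·29 + 2/5·19 = 25.
well-documented pays cost 2 for the expert witness, so net payoff = 25 − 2 = 23.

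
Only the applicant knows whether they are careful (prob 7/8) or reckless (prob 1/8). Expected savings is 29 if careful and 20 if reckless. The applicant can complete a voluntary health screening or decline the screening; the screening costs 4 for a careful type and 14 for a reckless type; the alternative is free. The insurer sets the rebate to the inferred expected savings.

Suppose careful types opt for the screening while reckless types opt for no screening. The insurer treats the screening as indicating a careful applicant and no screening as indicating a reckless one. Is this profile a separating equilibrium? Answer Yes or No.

Yes

Under these beliefs, the screening earns rebate 29 and no screening earns rebate 20.
careful: the screening nets 29 − 4 = 25; no screening nets 20. careful prefers the screening.
reckless: the screening nets 29 − 14 = 15; no screening nets 20. reckless prefers no screening.
Neither type deviates, so the separating profile is an equilibrium.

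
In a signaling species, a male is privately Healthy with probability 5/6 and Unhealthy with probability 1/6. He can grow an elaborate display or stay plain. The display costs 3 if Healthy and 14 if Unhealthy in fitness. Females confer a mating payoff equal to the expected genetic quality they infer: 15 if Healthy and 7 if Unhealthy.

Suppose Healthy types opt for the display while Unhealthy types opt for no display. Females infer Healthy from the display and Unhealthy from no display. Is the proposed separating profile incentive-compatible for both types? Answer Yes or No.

Under these beliefs, the display earns mating payoff 15 and no display earns mating payoff 7.
Healthy: the display nets 15 − 3 = 12; no display nets 7. Healthy prefers the display.
Unhealthy: the display nets 15 − 14 = 1; no display nets 7. Unhealthy prefers no display.
Neither type deviates, so the separating profile is an equilibrium.

Yes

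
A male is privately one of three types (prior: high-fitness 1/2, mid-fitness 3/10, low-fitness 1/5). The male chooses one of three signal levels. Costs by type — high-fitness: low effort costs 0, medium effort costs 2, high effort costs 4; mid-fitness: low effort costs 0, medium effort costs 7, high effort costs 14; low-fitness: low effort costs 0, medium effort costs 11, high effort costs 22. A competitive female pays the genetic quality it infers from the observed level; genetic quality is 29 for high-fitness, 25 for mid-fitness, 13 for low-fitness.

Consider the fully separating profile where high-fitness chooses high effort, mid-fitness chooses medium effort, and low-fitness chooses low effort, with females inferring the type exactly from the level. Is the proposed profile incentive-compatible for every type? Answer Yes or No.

No

Separating mating payoffs: high effort → 29, medium effort → 25, low effort → 13.
high-fitness (assigned high effort): low effort: 13 − 0 = 13; medium effort: 25 − 2 = 23; high effort: 29 − 4 = 25. high-fitness stays.
mid-fitness (assigned medium effort): low effort: 13 − 0 = 13; medium effort: 25 − 7 = 18; high effort: 29 − 14 = 15. mid-fitness stays.
low-fitness (assigned low effort): low effort: 13 − 0 = 13; medium effort: 25 − 11 = 14; high effort: 29 − 22 = 7. low-fitness prefers medium effort.
At least one type deviates; the separating profile fails.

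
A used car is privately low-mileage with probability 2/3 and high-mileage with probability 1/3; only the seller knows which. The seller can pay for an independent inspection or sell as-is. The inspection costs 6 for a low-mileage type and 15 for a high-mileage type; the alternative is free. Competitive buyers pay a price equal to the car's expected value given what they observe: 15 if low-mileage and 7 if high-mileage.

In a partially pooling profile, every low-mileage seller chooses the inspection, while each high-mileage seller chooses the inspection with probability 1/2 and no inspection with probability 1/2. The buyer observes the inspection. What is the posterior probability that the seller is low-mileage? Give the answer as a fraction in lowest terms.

4/5

P(the inspection) = (2/3)·1 + (1/3)·(1/2) = 5/6.
By Bayes' rule, P(low-mileage | the inspection) = (2/3) / (5/6) = 4/5.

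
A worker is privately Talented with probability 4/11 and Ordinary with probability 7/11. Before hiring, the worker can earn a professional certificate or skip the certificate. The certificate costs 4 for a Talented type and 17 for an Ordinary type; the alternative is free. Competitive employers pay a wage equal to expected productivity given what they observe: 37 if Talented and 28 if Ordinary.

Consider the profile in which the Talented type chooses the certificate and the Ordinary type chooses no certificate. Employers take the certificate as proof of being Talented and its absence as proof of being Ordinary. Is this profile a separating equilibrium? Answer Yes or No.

Yes

Under these beliefs, the certificate earns wage 37 and no certificate earns wage 28.
Talented: the certificate nets 37 − 4 = 33; no certificate nets 28. Talented prefers the certificate.
Ordinary: the certificate nets 37 − 17 = 20; no certificate nets 28. Ordinary prefers no certificate.
Neither type deviates, so the separating profile is an equilibrium.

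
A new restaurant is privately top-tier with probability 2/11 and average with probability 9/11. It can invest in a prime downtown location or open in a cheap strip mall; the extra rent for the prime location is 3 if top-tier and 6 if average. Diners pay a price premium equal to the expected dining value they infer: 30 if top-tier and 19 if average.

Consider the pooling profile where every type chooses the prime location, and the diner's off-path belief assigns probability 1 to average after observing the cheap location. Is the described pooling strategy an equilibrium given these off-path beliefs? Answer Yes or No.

No

On path, the diner holds the prior and pays 2/11·30 + 9/11·19 = 21. Off path (the cheap location), believing average, it pays 19.
top-tier: the prime location nets 21 − 3 = 18; the cheap location nets 19. top-tier would deviate.
average: the prime location nets 21 − 6 = 15; the cheap location nets 19. average would deviate.
A type deviates, so pooling fails.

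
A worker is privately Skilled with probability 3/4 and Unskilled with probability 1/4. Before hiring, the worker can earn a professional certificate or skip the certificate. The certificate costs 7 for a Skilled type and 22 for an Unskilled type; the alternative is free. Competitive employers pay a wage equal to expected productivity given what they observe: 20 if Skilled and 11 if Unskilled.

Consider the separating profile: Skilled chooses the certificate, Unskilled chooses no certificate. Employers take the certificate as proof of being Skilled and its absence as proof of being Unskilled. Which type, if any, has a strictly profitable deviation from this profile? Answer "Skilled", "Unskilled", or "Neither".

The certificate pays 20; no certificate pays 11.
Skilled: assigned the certificate, nets 20 − 7 = 13; deviating to no certificate nets 11.
Unskilled: assigned no certificate, nets 11; deviating to the certificate nets 20 − 22 = -2.
Both types strictly prefer their assigned action; no profitable deviation.

Neither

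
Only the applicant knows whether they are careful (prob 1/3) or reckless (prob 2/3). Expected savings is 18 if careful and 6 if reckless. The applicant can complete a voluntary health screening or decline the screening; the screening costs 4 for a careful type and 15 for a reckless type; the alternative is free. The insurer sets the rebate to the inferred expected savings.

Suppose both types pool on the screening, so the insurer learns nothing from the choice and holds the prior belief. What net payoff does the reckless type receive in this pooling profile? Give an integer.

Pooled rebate = 1/3·18 + 2/3·6 = 10.
reckless pays cost 15 for the screening, so net payoff = 10 − 15 = -5.

-5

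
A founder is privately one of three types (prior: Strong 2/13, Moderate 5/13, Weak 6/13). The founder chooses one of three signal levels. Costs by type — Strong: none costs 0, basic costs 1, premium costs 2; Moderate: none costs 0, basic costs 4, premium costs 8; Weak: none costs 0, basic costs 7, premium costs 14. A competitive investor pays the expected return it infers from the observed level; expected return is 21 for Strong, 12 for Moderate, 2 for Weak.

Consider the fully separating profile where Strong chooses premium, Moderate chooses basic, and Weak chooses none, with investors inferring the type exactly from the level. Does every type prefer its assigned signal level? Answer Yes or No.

Separating valuations: premium → 21, basic → 12, none → 2.
Strong (assigned premium): none: 2 − 0 = 2; basic: 12 − 1 = 11; premium: 21 − 2 = 19. Strong stays.
Moderate (assigned basic): none: 2 − 0 = 2; basic: 12 − 4 = 8; premium: 21 − 8 = 13. Moderate prefers premium.
Weak (assigned none): none: 2 − 0 = 2; basic: 12 − 7 = 5; premium: 21 − 14 = 7. Weak prefers premium.
At least one type deviates; the separating profile fails.

No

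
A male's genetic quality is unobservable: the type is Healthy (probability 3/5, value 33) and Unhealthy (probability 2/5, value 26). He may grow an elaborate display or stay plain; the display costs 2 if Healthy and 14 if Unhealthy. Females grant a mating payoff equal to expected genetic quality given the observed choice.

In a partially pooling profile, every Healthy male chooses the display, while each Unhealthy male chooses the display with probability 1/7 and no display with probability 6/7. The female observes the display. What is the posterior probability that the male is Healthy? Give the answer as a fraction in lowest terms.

21/23

P(the display) = (3/5)·1 + (2/5)·(1/7) = 23/35.
By Bayes' rule, P(Healthy | the display) = (3/5) / (23/35) = 21/23.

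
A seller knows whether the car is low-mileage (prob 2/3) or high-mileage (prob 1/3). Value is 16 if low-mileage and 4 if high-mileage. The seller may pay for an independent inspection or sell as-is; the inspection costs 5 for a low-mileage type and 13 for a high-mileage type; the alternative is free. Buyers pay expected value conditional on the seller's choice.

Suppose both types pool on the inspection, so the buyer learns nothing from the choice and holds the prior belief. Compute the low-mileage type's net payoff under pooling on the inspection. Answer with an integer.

Pooled price = 2/3·16 + 1/3·4 = 12.
low-mileage pays cost 5 for the inspection, so net payoff = 12 − 5 = 7.

7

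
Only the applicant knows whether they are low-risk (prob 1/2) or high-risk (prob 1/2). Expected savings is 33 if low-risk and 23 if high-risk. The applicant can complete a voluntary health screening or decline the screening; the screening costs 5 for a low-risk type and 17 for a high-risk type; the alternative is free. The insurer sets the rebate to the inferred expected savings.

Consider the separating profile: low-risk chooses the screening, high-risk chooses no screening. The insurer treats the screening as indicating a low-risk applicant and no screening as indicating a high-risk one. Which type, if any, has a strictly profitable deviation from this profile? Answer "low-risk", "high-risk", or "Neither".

The screening pays 33; no screening pays 23.
low-risk: assigned the screening, nets 33 − 5 = 28; deviating to no screening nets 23.
high-risk: assigned no screening, nets 23; deviating to the screening nets 33 − 17 = 16.
Both types strictly prefer their assigned action; no profitable deviation.

Neither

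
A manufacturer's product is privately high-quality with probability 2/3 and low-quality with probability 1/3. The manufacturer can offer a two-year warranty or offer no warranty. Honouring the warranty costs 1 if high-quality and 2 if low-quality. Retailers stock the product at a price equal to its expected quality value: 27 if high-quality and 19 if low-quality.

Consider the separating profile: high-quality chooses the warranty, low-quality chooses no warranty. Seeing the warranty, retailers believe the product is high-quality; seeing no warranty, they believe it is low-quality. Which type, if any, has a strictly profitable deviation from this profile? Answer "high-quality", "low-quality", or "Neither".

low-quality

The warranty pays 27; no warranty pays 19.
high-quality: assigned the warranty, nets 27 − 1 = 26; deviating to no warranty nets 19.
low-quality: assigned no warranty, nets 19; deviating to the warranty nets 27 − 2 = 25.
The low-quality type gains 6 by deviating.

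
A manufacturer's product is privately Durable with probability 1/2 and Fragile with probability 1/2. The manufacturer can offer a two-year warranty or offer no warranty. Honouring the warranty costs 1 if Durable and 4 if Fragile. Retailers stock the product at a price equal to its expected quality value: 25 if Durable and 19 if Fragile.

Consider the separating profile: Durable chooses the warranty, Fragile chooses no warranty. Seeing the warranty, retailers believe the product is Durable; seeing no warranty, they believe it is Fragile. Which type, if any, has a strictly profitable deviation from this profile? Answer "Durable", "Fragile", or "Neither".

Fragile

The warranty pays 25; no warranty pays 19.
Durable: assigned the warranty, nets 25 − 1 = 24; deviating to no warranty nets 19.
Fragile: assigned no warranty, nets 19; deviating to the warranty nets 25 − 4 = 21.
The Fragile type gains 2 by deviating.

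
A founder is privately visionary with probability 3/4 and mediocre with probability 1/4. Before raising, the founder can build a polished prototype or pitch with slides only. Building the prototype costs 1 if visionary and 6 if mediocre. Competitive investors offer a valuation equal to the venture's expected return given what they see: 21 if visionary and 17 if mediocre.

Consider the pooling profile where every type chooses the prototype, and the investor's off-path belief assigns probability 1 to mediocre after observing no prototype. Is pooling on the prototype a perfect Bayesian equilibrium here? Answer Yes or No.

No

On path, the investor holds the prior and pays 3/4·21 + 1/4·17 = 20. Off path (no prototype), believing mediocre, it pays 17.
visionary: the prototype nets 20 − 1 = 19; no prototype nets 17. visionary stays.
mediocre: the prototype nets 20 − 6 = 14; no prototype nets 17. mediocre would deviate.
A type deviates, so pooling fails.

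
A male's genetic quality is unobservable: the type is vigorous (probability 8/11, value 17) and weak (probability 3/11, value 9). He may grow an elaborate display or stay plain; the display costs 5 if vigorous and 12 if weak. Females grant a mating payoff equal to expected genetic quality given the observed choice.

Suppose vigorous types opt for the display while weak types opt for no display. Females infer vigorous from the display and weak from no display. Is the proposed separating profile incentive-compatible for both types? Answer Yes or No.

Under these beliefs, the display earns mating payoff 17 and no display earns mating payoff 9.
vigorous: the display nets 17 − 5 = 12; no display nets 9. vigorous prefers the display.
weak: the display nets 17 − 12 = 5; no display nets 9. weak prefers no display.
Neither type deviates, so the separating profile is an equilibrium.

Yes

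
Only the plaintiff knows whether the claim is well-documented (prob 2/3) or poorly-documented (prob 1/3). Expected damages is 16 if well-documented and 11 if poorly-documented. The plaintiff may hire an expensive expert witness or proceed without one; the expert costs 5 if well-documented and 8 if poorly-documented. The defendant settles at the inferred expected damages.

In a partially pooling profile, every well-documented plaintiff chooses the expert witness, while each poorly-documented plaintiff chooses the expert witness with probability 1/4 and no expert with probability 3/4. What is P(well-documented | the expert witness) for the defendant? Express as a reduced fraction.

8/9

P(the expert witness) = (2/3)·1 + (1/3)·(1/4) = 3/4.
By Bayes' rule, P(well-documented | the expert witness) = (2/3) / (3/4) = 8/9.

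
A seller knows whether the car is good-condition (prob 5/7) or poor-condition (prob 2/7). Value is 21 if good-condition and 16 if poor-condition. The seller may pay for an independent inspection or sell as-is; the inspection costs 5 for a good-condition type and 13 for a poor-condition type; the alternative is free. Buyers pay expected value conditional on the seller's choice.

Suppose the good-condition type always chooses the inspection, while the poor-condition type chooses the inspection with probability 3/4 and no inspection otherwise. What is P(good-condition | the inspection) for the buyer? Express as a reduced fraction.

P(the inspection) = (5/7)·1 + (2/7)·(3/4) = 13/14.
By Bayes' rule, P(good-condition | the inspection) = (5/7) / (13/14) = 10/13.

10/13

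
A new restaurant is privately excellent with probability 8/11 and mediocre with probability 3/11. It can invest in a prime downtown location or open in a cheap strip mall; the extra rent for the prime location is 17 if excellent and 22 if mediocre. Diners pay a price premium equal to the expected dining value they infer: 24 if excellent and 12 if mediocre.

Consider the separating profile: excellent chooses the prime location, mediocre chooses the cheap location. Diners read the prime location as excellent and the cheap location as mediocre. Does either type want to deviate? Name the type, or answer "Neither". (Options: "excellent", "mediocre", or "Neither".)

The prime location pays 24; the cheap location pays 12.
excellent: assigned the prime location, nets 24 − 17 = 7; deviating to the cheap location nets 12.
mediocre: assigned the cheap location, nets 12; deviating to the prime location nets 24 − 22 = 2.
The excellent type gains 5 by deviating.

excellent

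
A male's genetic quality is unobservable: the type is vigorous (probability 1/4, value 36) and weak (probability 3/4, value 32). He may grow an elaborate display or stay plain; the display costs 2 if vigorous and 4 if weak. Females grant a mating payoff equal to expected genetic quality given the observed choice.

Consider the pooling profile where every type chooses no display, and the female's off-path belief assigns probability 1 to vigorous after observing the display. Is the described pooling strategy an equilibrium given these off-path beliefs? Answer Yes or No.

No

On path, the female holds the prior and pays 1/4·36 + 3/4·32 = 33. Off path (the display), believing vigorous, it pays 36.
vigorous: no display nets 33; the display nets 36 − 2 = 34. vigorous would deviate.
weak: no display nets 33; the display nets 36 − 4 = 32. weak stays.
A type deviates, so pooling fails.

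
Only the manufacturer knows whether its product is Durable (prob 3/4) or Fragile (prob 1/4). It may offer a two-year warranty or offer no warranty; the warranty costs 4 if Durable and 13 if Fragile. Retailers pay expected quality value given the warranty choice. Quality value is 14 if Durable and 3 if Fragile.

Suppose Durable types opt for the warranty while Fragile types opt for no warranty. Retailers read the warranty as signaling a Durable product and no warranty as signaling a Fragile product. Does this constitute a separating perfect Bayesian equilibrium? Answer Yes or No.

Yes

Under these beliefs, the warranty earns price 14 and no warranty earns price 3.
Durable: the warranty nets 14 − 4 = 10; no warranty nets 3. Durable prefers the warranty.
Fragile: the warranty nets 14 − 13 = 1; no warranty nets 3. Fragile prefers no warranty.
Neither type deviates, so the separating profile is an equilibrium.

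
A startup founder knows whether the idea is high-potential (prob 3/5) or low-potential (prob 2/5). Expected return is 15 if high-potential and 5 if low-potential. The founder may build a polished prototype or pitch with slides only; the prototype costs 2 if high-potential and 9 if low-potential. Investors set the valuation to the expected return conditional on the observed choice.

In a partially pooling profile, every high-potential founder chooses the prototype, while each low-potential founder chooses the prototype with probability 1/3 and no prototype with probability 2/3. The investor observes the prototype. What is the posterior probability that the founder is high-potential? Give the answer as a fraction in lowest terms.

9/11

P(the prototype) = (3/5)·1 + (2/5)·(1/3) = 11/15.
By Bayes' rule, P(high-potential | the prototype) = (3/5) / (11/15) = 9/11.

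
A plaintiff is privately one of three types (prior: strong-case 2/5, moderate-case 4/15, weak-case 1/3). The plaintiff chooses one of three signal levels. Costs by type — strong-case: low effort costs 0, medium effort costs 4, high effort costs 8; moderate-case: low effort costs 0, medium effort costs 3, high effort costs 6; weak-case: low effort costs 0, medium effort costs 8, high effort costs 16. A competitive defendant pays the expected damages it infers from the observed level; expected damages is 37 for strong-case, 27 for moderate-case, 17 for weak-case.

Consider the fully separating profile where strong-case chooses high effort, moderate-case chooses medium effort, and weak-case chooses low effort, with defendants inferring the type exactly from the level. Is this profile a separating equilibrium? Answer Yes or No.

Separating settlements: high effort → 37, medium effort → 27, low effort → 17.
strong-case (assigned high effort): low effort: 17 − 0 = 17; medium effort: 27 − 4 = 23; high effort: 37 − 8 = 29. strong-case stays.
moderate-case (assigned medium effort): low effort: 17 − 0 = 17; medium effort: 27 − 3 = 24; high effort: 37 − 6 = 31. moderate-case prefers high effort.
weak-case (assigned low effort): low effort: 17 − 0 = 17; medium effort: 27 − 8 = 19; high effort: 37 − 16 = 21. weak-case prefers high effort.
At least one type deviates; the separating profile fails.

No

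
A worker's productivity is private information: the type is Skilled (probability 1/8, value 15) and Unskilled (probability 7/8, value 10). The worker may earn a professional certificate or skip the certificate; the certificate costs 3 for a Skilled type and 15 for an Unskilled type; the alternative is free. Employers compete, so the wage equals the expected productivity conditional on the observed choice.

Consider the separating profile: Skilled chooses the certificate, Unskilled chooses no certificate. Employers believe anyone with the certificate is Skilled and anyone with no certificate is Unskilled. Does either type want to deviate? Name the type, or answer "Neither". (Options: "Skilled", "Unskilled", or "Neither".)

The certificate pays 15; no certificate pays 10.
Skilled: assigned the certificate, nets 15 − 3 = 12; deviating to no certificate nets 10.
Unskilled: assigned no certificate, nets 10; deviating to the certificate nets 15 − 15 = 0.
Both types strictly prefer their assigned action; no profitable deviation.

Neither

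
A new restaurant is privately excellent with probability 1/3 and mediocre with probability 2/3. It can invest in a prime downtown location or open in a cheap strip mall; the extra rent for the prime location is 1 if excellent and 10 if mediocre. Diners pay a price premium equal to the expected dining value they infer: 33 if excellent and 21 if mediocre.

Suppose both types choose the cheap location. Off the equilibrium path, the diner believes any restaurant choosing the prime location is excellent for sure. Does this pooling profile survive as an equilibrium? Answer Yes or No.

On path, the diner holds the prior and pays 1/3·33 + 2/3·21 = 25. Off path (the prime location), believing excellent, it pays 33.
excellent: the cheap location nets 25; the prime location nets 33 − 1 = 32. excellent would deviate.
mediocre: the cheap location nets 25; the prime location nets 33 − 10 = 23. mediocre stays.
A type deviates, so pooling fails.

No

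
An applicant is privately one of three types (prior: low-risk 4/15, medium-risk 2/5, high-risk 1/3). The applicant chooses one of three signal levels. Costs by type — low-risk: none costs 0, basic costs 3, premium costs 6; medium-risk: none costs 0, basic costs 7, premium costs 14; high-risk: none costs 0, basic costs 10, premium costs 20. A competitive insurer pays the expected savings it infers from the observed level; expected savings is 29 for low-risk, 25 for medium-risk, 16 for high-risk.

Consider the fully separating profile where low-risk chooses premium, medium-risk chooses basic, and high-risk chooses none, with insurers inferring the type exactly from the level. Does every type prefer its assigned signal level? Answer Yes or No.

Yes

Separating rebates: premium → 29, basic → 25, none → 16.
low-risk (assigned premium): none: 16 − 0 = 16; basic: 25 − 3 = 22; premium: 29 − 6 = 23. low-risk stays.
medium-risk (assigned basic): none: 16 − 0 = 16; basic: 25 − 7 = 18; premium: 29 − 14 = 15. medium-risk stays.
high-risk (assigned none): none: 16 − 0 = 16; basic: 25 − 10 = 15; premium: 29 − 20 = 9. high-risk stays.
Every type prefers its assigned level; separation holds.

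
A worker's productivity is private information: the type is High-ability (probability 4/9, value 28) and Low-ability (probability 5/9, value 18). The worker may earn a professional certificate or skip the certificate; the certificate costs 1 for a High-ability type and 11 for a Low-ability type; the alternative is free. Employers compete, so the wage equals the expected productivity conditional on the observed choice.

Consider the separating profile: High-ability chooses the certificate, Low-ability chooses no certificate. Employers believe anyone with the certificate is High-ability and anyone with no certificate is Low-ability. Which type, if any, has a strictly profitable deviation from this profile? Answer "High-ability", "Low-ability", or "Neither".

Neither

The certificate pays 28; no certificate pays 18.
High-ability: assigned the certificate, nets 28 − 1 = 27; deviating to no certificate nets 18.
Low-ability: assigned no certificate, nets 18; deviating to the certificate nets 28 − 11 = 17.
Both types strictly prefer their assigned action; no profitable deviation.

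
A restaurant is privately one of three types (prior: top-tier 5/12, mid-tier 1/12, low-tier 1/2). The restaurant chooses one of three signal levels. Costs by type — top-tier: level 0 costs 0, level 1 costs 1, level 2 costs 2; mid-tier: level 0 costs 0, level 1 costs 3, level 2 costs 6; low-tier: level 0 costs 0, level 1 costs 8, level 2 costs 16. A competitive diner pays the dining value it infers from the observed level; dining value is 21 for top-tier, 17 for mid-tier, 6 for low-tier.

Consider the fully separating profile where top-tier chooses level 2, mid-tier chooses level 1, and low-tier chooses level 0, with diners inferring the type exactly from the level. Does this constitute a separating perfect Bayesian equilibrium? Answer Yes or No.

No

Separating price premiums: level 2 → 21, level 1 → 17, level 0 → 6.
top-tier (assigned level 2): level 0: 6 − 0 = 6; level 1: 17 − 1 = 16; level 2: 21 − 2 = 19. top-tier stays.
mid-tier (assigned level 1): level 0: 6 − 0 = 6; level 1: 17 − 3 = 14; level 2: 21 − 6 = 15. mid-tier prefers level 2.
low-tier (assigned level 0): level 0: 6 − 0 = 6; level 1: 17 − 8 = 9; level 2: 21 − 16 = 5. low-tier prefers level 1.
At least one type deviates; the separating profile fails.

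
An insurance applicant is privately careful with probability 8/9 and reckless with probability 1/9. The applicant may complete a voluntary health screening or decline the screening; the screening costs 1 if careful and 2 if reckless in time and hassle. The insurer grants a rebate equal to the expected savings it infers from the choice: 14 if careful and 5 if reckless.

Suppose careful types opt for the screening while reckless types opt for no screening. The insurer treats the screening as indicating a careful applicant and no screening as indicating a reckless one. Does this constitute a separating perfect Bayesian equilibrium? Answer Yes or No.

Under these beliefs, the screening earns rebate 14 and no screening earns rebate 5.
careful: the screening nets 14 − 1 = 13; no screening nets 5. careful prefers the screening.
reckless: the screening nets 14 − 2 = 12; no screening nets 5. reckless would deviate to the screening.
reckless has a profitable deviation, so the profile is not an equilibrium.

No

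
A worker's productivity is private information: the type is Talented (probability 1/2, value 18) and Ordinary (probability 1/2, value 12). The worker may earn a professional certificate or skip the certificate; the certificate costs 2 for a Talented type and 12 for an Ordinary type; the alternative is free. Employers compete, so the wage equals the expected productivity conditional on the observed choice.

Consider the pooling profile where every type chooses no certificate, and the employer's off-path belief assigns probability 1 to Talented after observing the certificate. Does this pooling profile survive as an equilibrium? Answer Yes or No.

No

On path, the employer holds the prior and pays 1/2·18 + 1/2·12 = 15. Off path (the certificate), believing Talented, it pays 18.
Talented: no certificate nets 15; the certificate nets 18 − 2 = 16. Talented would deviate.
Ordinary: no certificate nets 15; the certificate nets 18 − 12 = 6. Ordinary stays.
A type deviates, so pooling fails.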